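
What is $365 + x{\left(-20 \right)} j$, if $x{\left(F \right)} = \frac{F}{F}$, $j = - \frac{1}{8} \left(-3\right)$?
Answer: $\frac{2923}{8} \approx 365.38$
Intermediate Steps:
$j = \frac{3}{8}$ ($j = - \frac{1}{8} \left(-3\right) = \left(-1\right) \frac{1}{8} \left(-3\right) = \left(- \frac{1}{8}\right) \left(-3\right) = \frac{3}{8} \approx 0.375$)
$x{\left(F \right)} = 1$
$365 + x{\left(-20 \right)} j = 365 + 1 \cdot \frac{3}{8} = 365 + \frac{3}{8} = \frac{2923}{8}$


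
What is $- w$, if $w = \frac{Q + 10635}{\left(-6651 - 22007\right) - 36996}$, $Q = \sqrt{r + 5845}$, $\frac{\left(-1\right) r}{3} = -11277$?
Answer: $\frac{10635}{65654} + \frac{\sqrt{9919}}{32827} \approx 0.16502$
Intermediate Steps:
$r = 33831$ ($r = \left(-3\right) \left(-11277\right) = 33831$)
$Q = 2 \sqrt{9919}$ ($Q = \sqrt{33831 + 5845} = \sqrt{39676} = 2 \sqrt{9919} \approx 199.19$)
$w = - \frac{10635}{65654} - \frac{\sqrt{9919}}{32827}$ ($w = \frac{2 \sqrt{9919} + 10635}{\left(-6651 - 22007\right) - 36996} = \frac{10635 + 2 \sqrt{9919}}{-28658 - 36996} = \frac{10635 + 2 \sqrt{9919}}{-65654} = \left(10635 + 2 \sqrt{9919}\right) \left(- \frac{1}{65654}\right) = - \frac{10635}{65654} - \frac{\sqrt{9919}}{32827} \approx -0.16502$)
$- w = - (- \frac{10635}{65654} - \frac{\sqrt{9919}}{32827}) = \frac{10635}{65654} + \frac{\sqrt{9919}}{32827}$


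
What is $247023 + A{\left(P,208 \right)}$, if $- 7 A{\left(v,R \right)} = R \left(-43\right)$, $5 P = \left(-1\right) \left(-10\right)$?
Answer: $\frac{1738105}{7} \approx 2.483 \cdot 10^{5}$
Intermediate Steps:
$P = 2$ ($P = \frac{\left(-1\right) \left(-10\right)}{5} = \frac{1}{5} \cdot 10 = 2$)
$A{\left(v,R \right)} = \frac{43 R}{7}$ ($A{\left(v,R \right)} = - \frac{R \left(-43\right)}{7} = - \frac{\left(-43\right) R}{7} = \frac{43 R}{7}$)
$247023 + A{\left(P,208 \right)} = 247023 + \frac{43}{7} \cdot 208 = 247023 + \frac{8944}{7} = \frac{1738105}{7}$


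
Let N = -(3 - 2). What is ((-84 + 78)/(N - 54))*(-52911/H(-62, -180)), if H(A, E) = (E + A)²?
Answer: -158733/1610510 ≈ -0.098561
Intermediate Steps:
H(A, E) = (A + E)²
N = -1 (N = -1*1 = -1)
((-84 + 78)/(N - 54))*(-52911/H(-62, -180)) = ((-84 + 78)/(-1 - 54))*(-52911/(-62 - 180)²) = (-6/(-55))*(-52911/((-242)²)) = (-6*(-1/55))*(-52911/58564) = 6*(-52911*1/58564)/55 = (6/55)*(-52911/58564) = -158733/1610510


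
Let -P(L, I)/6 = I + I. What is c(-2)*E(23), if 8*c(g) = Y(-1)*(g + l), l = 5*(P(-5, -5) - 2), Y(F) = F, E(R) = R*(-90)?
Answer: 74520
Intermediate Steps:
E(R) = -90*R
P(L, I) = -12*I (P(L, I) = -6*(I + I) = -12*I)
l = 290 (l = 5*(-12*(-5) - 2) = 5*(60 - 2) = 5*58 = 290)
c(g) = -145/4 - g/8 (c(g) = (-(g + 290))/8 = (-(290 + g))/8 = (-290 - g)/8 = -145/4 - g/8)
c(-2)*E(23) = (-145/4 - ⅛*(-2))*(-90*23) = (-145/4 + ¼)*(-2070) = -36*(-2070) = 74520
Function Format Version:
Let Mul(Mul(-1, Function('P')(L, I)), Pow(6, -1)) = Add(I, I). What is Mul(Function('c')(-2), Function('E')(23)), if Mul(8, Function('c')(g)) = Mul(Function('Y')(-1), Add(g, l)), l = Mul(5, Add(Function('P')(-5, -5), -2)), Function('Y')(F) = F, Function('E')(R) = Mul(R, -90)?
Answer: 74520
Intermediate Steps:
Function('E')(R) = Mul(-90, R)
Function('P')(L, I) = Mul(-12, I) (Function('P')(L, I) = Mul(-6, Add(I, I)) = Mul(-6, Mul(2, I)) = Mul(-12, I))
l = 290 (l = Mul(5, Add(Mul(-12, -5), -2)) = Mul(5, Add(60, -2)) = Mul(5, 58) = 290)
Function('c')(g) = Add(Rational(-145, 4), Mul(Rational(-1, 8), g)) (Function('c')(g) = Mul(Rational(1, 8), Mul(-1, Add(g, 290))) = Mul(Rational(1, 8), Mul(-1, Add(290, g))) = Mul(Rational(1, 8), Add(-290, Mul(-1, g))) = Add(Rational(-145, 4), Mul(Rational(-1, 8), g)))
Mul(Function('c')(-2), Function('E')(23)) = Mul(Add(Rational(-145, 4), Mul(Rational(-1, 8), -2)), Mul(-90, 23)) = Mul(Add(Rational(-145, 4), Rational(1, 4)), -2070) = Mul(-36, -2070) = 74520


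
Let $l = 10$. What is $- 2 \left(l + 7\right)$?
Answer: $-34$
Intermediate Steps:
$- 2 \left(l + 7\right) = - 2 \left(10 + 7\right) = \left(-2\right) 17 = -34$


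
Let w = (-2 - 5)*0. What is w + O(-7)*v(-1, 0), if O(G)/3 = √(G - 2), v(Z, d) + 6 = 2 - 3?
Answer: -63*I ≈ -63.0*I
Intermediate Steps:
v(Z, d) = -7 (v(Z, d) = -6 + (2 - 3) = -6 - 1 = -7)
O(G) = 3*√(-2 + G) (O(G) = 3*√(G - 2) = 3*√(-2 + G))
w = 0 (w = -7*0 = 0)
w + O(-7)*v(-1, 0) = 0 + (3*√(-2 - 7))*(-7) = 0 + (3*√(-9))*(-7) = 0 + (3*(3*I))*(-7) = 0 + (9*I)*(-7) = 0 - 63*I = -63*I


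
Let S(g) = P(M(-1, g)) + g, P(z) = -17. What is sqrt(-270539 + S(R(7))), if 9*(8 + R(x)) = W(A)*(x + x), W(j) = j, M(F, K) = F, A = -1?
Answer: I*sqrt(2435090)/3 ≈ 520.16*I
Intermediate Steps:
R(x) = -8 - 2*x/9 (R(x) = -8 + (-(x + x))/9 = -8 + (-2*x)/9 = -8 - 2*x/9)
S(g) = -17 + g
sqrt(-270539 + S(R(7))) = sqrt(-270539 + (-17 + (-8 - 2/9*7))) = sqrt(-270539 + (-17 + (-8 - 14/9))) = sqrt(-270539 + (-17 - 86/9)) = sqrt(-270539 - 239/9) = sqrt(-2435090/9) = I*sqrt(2435090)/3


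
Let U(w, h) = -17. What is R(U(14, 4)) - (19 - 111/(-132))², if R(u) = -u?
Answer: -729217/1936 ≈ -376.66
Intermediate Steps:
R(U(14, 4)) - (19 - 111/(-132))² = -1*(-17) - (19 - 111/(-132))² = 17 - (19 - 111*(-1/132))² = 17 - (19 + 37/44)² = 17 - (873/44)² = 17 - 1*762129/1936 = 17 - 762129/1936 = -729217/1936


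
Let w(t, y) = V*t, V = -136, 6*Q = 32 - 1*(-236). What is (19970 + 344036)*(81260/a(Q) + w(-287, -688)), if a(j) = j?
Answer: 996296798204/67 ≈ 1.4870e+10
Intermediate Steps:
Q = 134/3 (Q = (32 - 1*(-236))/6 = (32 + 236)/6 = (1/6)*268 = 134/3 ≈ 44.667)
w(t, y) = -136*t
(19970 + 344036)*(81260/a(Q) + w(-287, -688)) = (19970 + 344036)*(81260/(134/3) - 136*(-287)) = 364006*(81260*(3/134) + 39032) = 364006*(121890/67 + 39032) = 364006*(2737034/67) = 996296798204/67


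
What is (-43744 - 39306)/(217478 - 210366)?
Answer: -41525/3556 ≈ -11.677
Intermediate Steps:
(-43744 - 39306)/(217478 - 210366) = -83050/7112 = -83050*1/7112 = -41525/3556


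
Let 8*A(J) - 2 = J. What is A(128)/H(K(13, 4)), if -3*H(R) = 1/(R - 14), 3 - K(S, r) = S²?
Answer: 8775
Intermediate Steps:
K(S, r) = 3 - S²
A(J) = ¼ + J/8
H(R) = -1/(3*(-14 + R)) (H(R) = -1/(3*(R - 14)) = -1/(3*(-14 + R)))
A(128)/H(K(13, 4)) = (¼ + (⅛)*128)/((-1/(-42 + 3*(3 - 1*13²)))) = (¼ + 16)/((-1/(-42 + 3*(3 - 1*169)))) = 65/(4*((-1/(-42 + 3*(3 - 169))))) = 65/(4*((-1/(-42 + 3*(-166))))) = 65/(4*((-1/(-42 - 498)))) = 65/(4*((-1/(-540)))) = 65/(4*((-1*(-1/540)))) = 65/(4*(1/540)) = (65/4)*540 = 8775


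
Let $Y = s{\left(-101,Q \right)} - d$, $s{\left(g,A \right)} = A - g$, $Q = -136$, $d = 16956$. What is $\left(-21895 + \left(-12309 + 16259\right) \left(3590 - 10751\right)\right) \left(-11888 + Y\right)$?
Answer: $817502255755$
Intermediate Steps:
$Y = -16991$ ($Y = \left(-136 - -101\right) - 16956 = \left(-136 + 101\right) - 16956 = -35 - 16956 = -16991$)
$\left(-21895 + \left(-12309 + 16259\right) \left(3590 - 10751\right)\right) \left(-11888 + Y\right) = \left(-21895 + \left(-12309 + 16259\right) \left(3590 - 10751\right)\right) \left(-11888 - 16991\right) = \left(-21895 + 3950 \left(-7161\right)\right) \left(-28879\right) = \left(-21895 - 28285950\right) \left(-28879\right) = \left(-28307845\right) \left(-28879\right) = 817502255755$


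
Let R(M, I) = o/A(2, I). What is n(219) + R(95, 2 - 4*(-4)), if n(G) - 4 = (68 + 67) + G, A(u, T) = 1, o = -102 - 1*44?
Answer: 212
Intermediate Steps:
o = -146 (o = -102 - 44 = -146)
n(G) = 139 + G (n(G) = 4 + ((68 + 67) + G) = 4 + (135 + G) = 139 + G)
R(M, I) = -146 (R(M, I) = -146/1 = -146*1 = -146)
n(219) + R(95, 2 - 4*(-4)) = (139 + 219) - 146 = 358 - 146 = 212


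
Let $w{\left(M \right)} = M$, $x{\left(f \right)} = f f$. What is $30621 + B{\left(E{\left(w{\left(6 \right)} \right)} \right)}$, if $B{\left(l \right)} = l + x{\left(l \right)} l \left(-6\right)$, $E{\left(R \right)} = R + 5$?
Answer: $22646$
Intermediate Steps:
$x{\left(f \right)} = f^{2}$
$E{\left(R \right)} = 5 + R$
$B{\left(l \right)} = l - 6 l^{3}$ ($B{\left(l \right)} = l + l^{2} l \left(-6\right) = l + l^{3} \left(-6\right) = l - 6 l^{3}$)
$30621 + B{\left(E{\left(w{\left(6 \right)} \right)} \right)} = 30621 + \left(\left(5 + 6\right) - 6 \left(5 + 6\right)^{3}\right) = 30621 + \left(11 - 6 \cdot 11^{3}\right) = 30621 + \left(11 - 7986\right) = 30621 - 7975 = 22646$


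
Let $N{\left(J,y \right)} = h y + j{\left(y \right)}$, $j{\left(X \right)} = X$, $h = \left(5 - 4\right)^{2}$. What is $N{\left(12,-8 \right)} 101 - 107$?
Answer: $-1723$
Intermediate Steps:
$h = 1$ ($h = 1^{2} = 1$)
$N{\left(J,y \right)} = 2 y$ ($N{\left(J,y \right)} = 1 y + y = y + y = 2 y$)
$N{\left(12,-8 \right)} 101 - 107 = 2 \left(-8\right) 101 - 107 = \left(-16\right) 101 - 107 = -1616 - 107 = -1723$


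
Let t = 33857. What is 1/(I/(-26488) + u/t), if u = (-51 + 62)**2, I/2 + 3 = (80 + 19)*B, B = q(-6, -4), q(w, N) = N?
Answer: 64057444/2158781 ≈ 29.673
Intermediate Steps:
B = -4
I = -798 (I = -6 + 2*((80 + 19)*(-4)) = -6 + 2*(99*(-4)) = -6 + 2*(-396) = -6 - 792 = -798)
u = 121 (u = 11**2 = 121)
1/(I/(-26488) + u/t) = 1/(-798/(-26488) + 121/33857) = 1/(-798*(-1/26488) + 121*(1/33857)) = 1/(57/1892 + 121/33857) = 1/(2158781/64057444) = 64057444/2158781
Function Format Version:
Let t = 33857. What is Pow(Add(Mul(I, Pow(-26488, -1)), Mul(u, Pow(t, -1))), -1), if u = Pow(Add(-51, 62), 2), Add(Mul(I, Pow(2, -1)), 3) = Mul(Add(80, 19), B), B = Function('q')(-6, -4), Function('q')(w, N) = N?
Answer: Rational(64057444, 2158781) ≈ 29.673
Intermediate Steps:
B = -4
I = -798 (I = Add(-6, Mul(2, Mul(Add(80, 19), -4))) = Add(-6, Mul(2, Mul(99, -4))) = Add(-6, Mul(2, -396)) = Add(-6, -792) = -798)
u = 121 (u = Pow(11, 2) = 121)
Pow(Add(Mul(I, Pow(-26488, -1)), Mul(u, Pow(t, -1))), -1) = Pow(Add(Mul(-798, Pow(-26488, -1)), Mul(121, Pow(33857, -1))), -1) = Pow(Add(Mul(-798, Rational(-1, 26488)), Mul(121, Rational(1, 33857))), -1) = Pow(Add(Rational(57, 1892), Rational(121, 33857)), -1) = Pow(Rational(2158781, 64057444), -1) = Rational(64057444, 2158781)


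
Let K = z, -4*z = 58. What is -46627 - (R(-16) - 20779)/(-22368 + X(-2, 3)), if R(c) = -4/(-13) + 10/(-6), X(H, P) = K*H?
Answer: -456440809/9789 ≈ -46628.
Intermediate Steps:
z = -29/2 (z = -¼*58 = -29/2 ≈ -14.500)
K = -29/2 ≈ -14.500
X(H, P) = -29*H/2
R(c) = -53/39 (R(c) = -4*(-1/13) + 10*(-⅙) = 4/13 - 5/3 = -53/39)
-46627 - (R(-16) - 20779)/(-22368 + X(-2, 3)) = -46627 - (-53/39 - 20779)/(-22368 - 29/2*(-2)) = -46627 - (-810434)/(39*(-22368 + 29)) = -46627 - (-810434)/(39*(-22339)) = -46627 - (-810434)*(-1)/(39*22339) = -46627 - 1*9106/9789 = -46627 - 9106/9789 = -456440809/9789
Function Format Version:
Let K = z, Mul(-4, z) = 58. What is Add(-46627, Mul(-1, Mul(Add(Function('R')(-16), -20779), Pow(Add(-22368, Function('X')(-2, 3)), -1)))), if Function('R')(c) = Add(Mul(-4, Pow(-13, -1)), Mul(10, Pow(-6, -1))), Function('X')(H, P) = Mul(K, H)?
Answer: Rational(-456440809, 9789) ≈ -46628.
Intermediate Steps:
z = Rational(-29, 2) (z = Mul(Rational(-1, 4), 58) = Rational(-29, 2) ≈ -14.500)
K = Rational(-29, 2) ≈ -14.500
Function('X')(H, P) = Mul(Rational(-29, 2), H)
Function('R')(c) = Rational(-53, 39) (Function('R')(c) = Add(Mul(-4, Rational(-1, 13)), Mul(10, Rational(-1, 6))) = Add(Rational(4, 13), Rational(-5, 3)) = Rational(-53, 39))
Add(-46627, Mul(-1, Mul(Add(Function('R')(-16), -20779), Pow(Add(-22368, Function('X')(-2, 3)), -1)))) = Add(-46627, Mul(-1, Mul(Add(Rational(-53, 39), -20779), Pow(Add(-22368, Mul(Rational(-29, 2), -2)), -1)))) = Add(-46627, Mul(-1, Mul(Rational(-810434, 39), Pow(Add(-22368, 29), -1)))) = Add(-46627, Mul(-1, Mul(Rational(-810434, 39), Pow(-22339, -1)))) = Add(-46627, Mul(-1, Mul(Rational(-810434, 39), Rational(-1, 22339)))) = Add(-46627, Mul(-1, Rational(9106, 9789))) = Add(-46627, Rational(-9106, 9789)) = Rational(-456440809, 9789)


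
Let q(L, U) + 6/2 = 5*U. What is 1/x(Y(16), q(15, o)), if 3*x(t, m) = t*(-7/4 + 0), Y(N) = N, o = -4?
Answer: -3/28 ≈ -0.10714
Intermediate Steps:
q(L, U) = -3 + 5*U
x(t, m) = -7*t/12 (x(t, m) = (t*(-7/4 + 0))/3 = (t*(-7/4))/3 = (-7*t/4)/3 = -7*t/12)
1/x(Y(16), q(15, o)) = 1/(-7/12*16) = 1/(-28/3) = -3/28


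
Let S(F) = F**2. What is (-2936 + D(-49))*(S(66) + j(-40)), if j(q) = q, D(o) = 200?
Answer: -11808576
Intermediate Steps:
(-2936 + D(-49))*(S(66) + j(-40)) = (-2936 + 200)*(66**2 - 40) = -2736*(4356 - 40) = -2736*4316 = -11808576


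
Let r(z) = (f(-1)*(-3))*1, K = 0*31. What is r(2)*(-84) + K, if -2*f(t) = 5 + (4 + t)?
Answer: -1008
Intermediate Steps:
f(t) = -9/2 - t/2 (f(t) = -(5 + (4 + t))/2 = -(9 + t)/2 = -9/2 - t/2)
K = 0
r(z) = 12 (r(z) = ((-9/2 - ½*(-1))*(-3))*1 = ((-9/2 + ½)*(-3))*1 = -4*(-3)*1 = 12*1 = 12)
r(2)*(-84) + K = 12*(-84) + 0 = -1008 + 0 = -1008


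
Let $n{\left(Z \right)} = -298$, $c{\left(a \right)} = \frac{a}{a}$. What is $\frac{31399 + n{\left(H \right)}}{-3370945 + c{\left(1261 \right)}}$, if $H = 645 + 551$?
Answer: $- \frac{10367}{1123648} \approx -0.0092262$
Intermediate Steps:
$H = 1196$
$c{\left(a \right)} = 1$
$\frac{31399 + n{\left(H \right)}}{-3370945 + c{\left(1261 \right)}} = \frac{31399 - 298}{-3370945 + 1} = \frac{31101}{-3370944} = 31101 \left(- \frac{1}{3370944}\right) = - \frac{10367}{1123648}$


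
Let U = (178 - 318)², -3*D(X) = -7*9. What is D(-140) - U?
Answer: -19579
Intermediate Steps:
D(X) = 21 (D(X) = -(-7)*9/3 = -⅓*(-63) = 21)
U = 19600 (U = (-140)² = 19600)
D(-140) - U = 21 - 1*19600 = 21 - 19600 = -19579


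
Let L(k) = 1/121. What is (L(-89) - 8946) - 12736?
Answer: -2623521/121 ≈ -21682.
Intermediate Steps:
L(k) = 1/121
(L(-89) - 8946) - 12736 = (1/121 - 8946) - 12736 = -1082465/121 - 12736 = -2623521/121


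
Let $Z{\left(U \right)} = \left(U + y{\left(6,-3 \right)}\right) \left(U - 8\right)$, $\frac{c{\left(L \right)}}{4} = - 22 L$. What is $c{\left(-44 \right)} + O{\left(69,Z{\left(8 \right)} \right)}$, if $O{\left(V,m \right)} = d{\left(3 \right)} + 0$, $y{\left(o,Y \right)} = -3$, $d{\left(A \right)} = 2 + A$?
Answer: $3877$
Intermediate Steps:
$c{\left(L \right)} = - 88 L$ ($c{\left(L \right)} = 4 \left(- 22 L\right) = - 88 L$)
$Z{\left(U \right)} = \left(-8 + U\right) \left(-3 + U\right)$ ($Z{\left(U \right)} = \left(U - 3\right) \left(U - 8\right) = \left(-3 + U\right) \left(-8 + U\right) = \left(-8 + U\right) \left(-3 + U\right)$)
$O{\left(V,m \right)} = 5$ ($O{\left(V,m \right)} = \left(2 + 3\right) + 0 = 5 + 0 = 5$)
$c{\left(-44 \right)} + O{\left(69,Z{\left(8 \right)} \right)} = \left(-88\right) \left(-44\right) + 5 = 3872 + 5 = 3877$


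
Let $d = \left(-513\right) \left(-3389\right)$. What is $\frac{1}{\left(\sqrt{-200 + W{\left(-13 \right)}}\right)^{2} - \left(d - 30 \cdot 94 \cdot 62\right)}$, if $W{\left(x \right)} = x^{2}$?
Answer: $- \frac{1}{1563748} \approx -6.3949 \cdot 10^{-7}$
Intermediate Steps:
$d = 1738557$
$\frac{1}{\left(\sqrt{-200 + W{\left(-13 \right)}}\right)^{2} - \left(d - 30 \cdot 94 \cdot 62\right)} = \frac{1}{\left(\sqrt{-200 + \left(-13\right)^{2}}\right)^{2} - \left(1738557 - 30 \cdot 94 \cdot 62\right)} = \frac{1}{\left(\sqrt{-200 + 169}\right)^{2} + \left(2820 \cdot 62 - 1738557\right)} = \frac{1}{\left(\sqrt{-31}\right)^{2} + \left(174840 - 1738557\right)} = \frac{1}{\left(i \sqrt{31}\right)^{2} - 1563717} = \frac{1}{-31 - 1563717} = \frac{1}{-1563748} = - \frac{1}{1563748}$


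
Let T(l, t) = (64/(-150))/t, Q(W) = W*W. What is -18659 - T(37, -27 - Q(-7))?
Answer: -26589083/1425 ≈ -18659.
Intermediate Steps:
Q(W) = W²
T(l, t) = -32/(75*t) (T(l, t) = (64*(-1/150))/t = -32/(75*t))
-18659 - T(37, -27 - Q(-7)) = -18659 - (-32)/(75*(-27 - 1*(-7)²)) = -18659 - (-32)/(75*(-27 - 1*49)) = -18659 - (-32)/(75*(-27 - 49)) = -18659 - (-32)/(75*(-76)) = -18659 - (-32)*(-1)/(75*76) = -18659 - 1*8/1425 = -18659 - 8/1425 = -26589083/1425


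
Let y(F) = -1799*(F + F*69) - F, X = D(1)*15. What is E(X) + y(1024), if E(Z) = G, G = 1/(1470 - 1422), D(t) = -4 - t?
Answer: -6189760511/48 ≈ -1.2895e+8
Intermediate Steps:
G = 1/48 ≈ 0.020833
X = -75 (X = (-4 - 1*1)*15 = (-4 - 1)*15 = -5*15 = -75)
y(F) = -125931*F (y(F) = -1799*(F + 69*F) - F = -125930*F - F = -125931*F)
E(Z) = 1/48
E(X) + y(1024) = 1/48 - 125931*1024 = 1/48 - 128953344 = -6189760511/48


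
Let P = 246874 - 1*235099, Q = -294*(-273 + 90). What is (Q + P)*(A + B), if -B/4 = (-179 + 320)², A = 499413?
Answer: 27535060953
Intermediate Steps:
Q = 53802 (Q = -294*(-183) = 53802)
B = -79524 (B = -4*(-179 + 320)² = -4*141² = -4*19881 = -79524)
P = 11775 (P = 246874 - 235099 = 11775)
(Q + P)*(A + B) = (53802 + 11775)*(499413 - 79524) = 65577*419889 = 27535060953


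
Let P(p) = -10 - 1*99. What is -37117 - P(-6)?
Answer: -37008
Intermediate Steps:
P(p) = -109 (P(p) = -10 - 99 = -109)
-37117 - P(-6) = -37117 - 1*(-109) = -37117 + 109 = -37008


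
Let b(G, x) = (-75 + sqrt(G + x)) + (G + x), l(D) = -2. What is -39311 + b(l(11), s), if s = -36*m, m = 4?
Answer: -39532 + I*sqrt(146) ≈ -39532.0 + 12.083*I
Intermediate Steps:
s = -144 (s = -36*4 = -144)
b(G, x) = -75 + G + x + sqrt(G + x)
-39311 + b(l(11), s) = -39311 + (-75 - 2 - 144 + sqrt(-2 - 144)) = -39311 + (-75 - 2 - 144 + sqrt(-146)) = -39311 + (-75 - 2 - 144 + I*sqrt(146)) = -39311 + (-221 + I*sqrt(146)) = -39532 + I*sqrt(146)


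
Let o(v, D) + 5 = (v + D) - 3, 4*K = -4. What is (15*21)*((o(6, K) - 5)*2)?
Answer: -5040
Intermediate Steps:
K = -1 (K = (¼)*(-4) = -1)
o(v, D) = -8 + D + v (o(v, D) = -5 + ((v + D) - 3) = -5 + ((D + v) - 3) = -5 + (-3 + D + v) = -8 + D + v)
(15*21)*((o(6, K) - 5)*2) = (15*21)*(((-8 - 1 + 6) - 5)*2) = 315*((-3 - 5)*2) = 315*(-8*2) = 315*(-16) = -5040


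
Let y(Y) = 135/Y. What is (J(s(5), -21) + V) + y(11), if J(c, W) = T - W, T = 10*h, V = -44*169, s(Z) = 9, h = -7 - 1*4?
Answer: -82640/11 ≈ -7512.7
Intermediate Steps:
h = -11 (h = -7 - 4 = -11)
V = -7436
T = -110 (T = 10*(-11) = -110)
J(c, W) = -110 - W
(J(s(5), -21) + V) + y(11) = ((-110 - 1*(-21)) - 7436) + 135/11 = ((-110 + 21) - 7436) + 135*(1/11) = (-89 - 7436) + 135/11 = -7525 + 135/11 = -82640/11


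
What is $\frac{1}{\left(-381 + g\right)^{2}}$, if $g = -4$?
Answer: $\frac{1}{148225} \approx 6.7465 \cdot 10^{-6}$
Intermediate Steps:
$\frac{1}{\left(-381 + g\right)^{2}} = \frac{1}{\left(-381 - 4\right)^{2}} = \frac{1}{\left(-385\right)^{2}} = \frac{1}{148225}$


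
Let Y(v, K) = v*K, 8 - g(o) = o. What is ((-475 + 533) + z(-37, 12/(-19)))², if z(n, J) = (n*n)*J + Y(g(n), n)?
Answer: 2205335521/361 ≈ 6.1090e+6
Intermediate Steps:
g(o) = 8 - o
Y(v, K) = K*v
z(n, J) = J*n² + n*(8 - n) (z(n, J) = (n*n)*J + n*(8 - n) = n²*J + n*(8 - n) = J*n² + n*(8 - n))
((-475 + 533) + z(-37, 12/(-19)))² = ((-475 + 533) - 37*(8 - 1*(-37) + (12/(-19))*(-37)))² = (58 - 37*(8 + 37 + (12*(-1/19))*(-37)))² = (58 - 37*(8 + 37 - 12/19*(-37)))² = (58 - 37*(8 + 37 + 444/19))² = (58 - 37*1299/19)² = (58 - 48063/19)² = (-46961/19)² = 2205335521/361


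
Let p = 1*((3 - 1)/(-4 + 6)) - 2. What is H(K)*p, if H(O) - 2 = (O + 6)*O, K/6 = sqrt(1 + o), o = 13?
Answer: -506 - 36*sqrt(14) ≈ -640.70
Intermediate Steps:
K = 6*sqrt(14) (K = 6*sqrt(1 + 13) = 6*sqrt(14) ≈ 22.450)
H(O) = 2 + O*(6 + O) (H(O) = 2 + (O + 6)*O = 2 + (6 + O)*O = 2 + O*(6 + O))
p = -1 (p = 1*(2/2) - 2 = 1*(2*(1/2)) - 2 = 1*1 - 2 = 1 - 2 = -1)
H(K)*p = (2 + (6*sqrt(14))**2 + 6*(6*sqrt(14)))*(-1) = (2 + 504 + 36*sqrt(14))*(-1) = (506 + 36*sqrt(14))*(-1) = -506 - 36*sqrt(14)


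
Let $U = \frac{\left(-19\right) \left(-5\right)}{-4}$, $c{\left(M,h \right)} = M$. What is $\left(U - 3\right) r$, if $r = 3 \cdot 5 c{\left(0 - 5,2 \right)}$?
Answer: $\frac{8025}{4} \approx 2006.3$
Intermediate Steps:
$r = -75$ ($r = 3 \cdot 5 \left(0 - 5\right) = 15 \left(0 - 5\right) = 15 \left(-5\right) = -75$)
$U = - \frac{95}{4}$ ($U = 95 \left(- \frac{1}{4}\right) = - \frac{95}{4} \approx -23.75$)
$\left(U - 3\right) r = \left(- \frac{95}{4} - 3\right) \left(-75\right) = \left(- \frac{107}{4}\right) \left(-75\right) = \frac{8025}{4}$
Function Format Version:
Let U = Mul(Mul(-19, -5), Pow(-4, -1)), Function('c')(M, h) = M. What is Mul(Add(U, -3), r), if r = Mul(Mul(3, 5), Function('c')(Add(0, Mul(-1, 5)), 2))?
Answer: Rational(8025, 4) ≈ 2006.3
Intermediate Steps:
r = -75 (r = Mul(Mul(3, 5), Add(0, Mul(-1, 5))) = Mul(15, Add(0, -5)) = Mul(15, -5) = -75)
U = Rational(-95, 4) (U = Mul(95, Rational(-1, 4)) = Rational(-95, 4) ≈ -23.750)
Mul(Add(U, -3), r) = Mul(Add(Rational(-95, 4), -3), -75) = Mul(Rational(-107, 4), -75) = Rational(8025, 4)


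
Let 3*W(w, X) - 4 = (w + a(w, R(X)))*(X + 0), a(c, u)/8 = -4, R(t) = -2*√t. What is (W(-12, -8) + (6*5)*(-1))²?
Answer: 70756/9 ≈ 7861.8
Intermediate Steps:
a(c, u) = -32 (a(c, u) = 8*(-4) = -32)
W(w, X) = 4/3 + X*(-32 + w)/3 (W(w, X) = 4/3 + ((w - 32)*(X + 0))/3 = 4/3 + ((-32 + w)*X)/3 = 4/3 + (X*(-32 + w))/3 = 4/3 + X*(-32 + w)/3)
(W(-12, -8) + (6*5)*(-1))² = ((4/3 - 32/3*(-8) + (⅓)*(-8)*(-12)) + (6*5)*(-1))² = ((4/3 + 256/3 + 32) + 30*(-1))² = (356/3 - 30)² = (266/3)² = 70756/9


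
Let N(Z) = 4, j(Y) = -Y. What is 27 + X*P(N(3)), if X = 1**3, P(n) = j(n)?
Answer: 23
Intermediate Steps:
P(n) = -n
X = 1
27 + X*P(N(3)) = 27 + 1*(-1*4) = 27 + 1*(-4) = 27 - 4 = 23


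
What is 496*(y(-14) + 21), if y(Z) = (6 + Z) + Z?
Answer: -496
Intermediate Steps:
y(Z) = 6 + 2*Z
496*(y(-14) + 21) = 496*((6 + 2*(-14)) + 21) = 496*((6 - 28) + 21) = 496*(-22 + 21) = 496*(-1) = -496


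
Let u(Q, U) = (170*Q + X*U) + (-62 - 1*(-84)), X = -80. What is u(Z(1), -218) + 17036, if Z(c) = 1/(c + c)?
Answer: 34583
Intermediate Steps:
Z(c) = 1/(2*c)
u(Q, U) = 22 - 80*U + 170*Q (u(Q, U) = (170*Q - 80*U) + (-62 - 1*(-84)) = (-80*U + 170*Q) + (-62 + 84) = (-80*U + 170*Q) + 22 = 22 - 80*U + 170*Q)
u(Z(1), -218) + 17036 = (22 - 80*(-218) + 170*((1/2)/1)) + 17036 = (22 + 17440 + 170*((1/2)*1)) + 17036 = (22 + 17440 + 170*(1/2)) + 17036 = (22 + 17440 + 85) + 17036 = 17547 + 17036 = 34583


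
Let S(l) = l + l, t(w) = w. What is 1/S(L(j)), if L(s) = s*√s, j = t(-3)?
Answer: I*√3/18 ≈ 0.096225*I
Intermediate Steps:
j = -3
L(s) = s^(3/2)
S(l) = 2*l
1/S(L(j)) = 1/(2*(-3)^(3/2)) = 1/(2*(-3*I*√3)) = 1/(-6*I*√3) = I*√3/18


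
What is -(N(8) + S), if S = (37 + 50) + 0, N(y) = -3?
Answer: -84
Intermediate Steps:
S = 87 (S = 87 + 0 = 87)
-(N(8) + S) = -(-3 + 87) = -1*84 = -84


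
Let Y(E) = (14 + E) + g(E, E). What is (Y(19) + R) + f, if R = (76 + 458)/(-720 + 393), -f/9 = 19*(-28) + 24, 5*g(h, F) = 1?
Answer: 2508944/545 ≈ 4603.6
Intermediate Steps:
g(h, F) = ⅕ (g(h, F) = (⅕)*1 = ⅕)
Y(E) = 71/5 + E (Y(E) = (14 + E) + ⅕ = 71/5 + E)
f = 4572 (f = -9*(19*(-28) + 24) = -9*(-532 + 24) = -9*(-508) = 4572)
R = -178/109 (R = 534/(-327) = 534*(-1/327) = -178/109 ≈ -1.6330)
(Y(19) + R) + f = ((71/5 + 19) - 178/109) + 4572 = (166/5 - 178/109) + 4572 = 17204/545 + 4572 = 2508944/545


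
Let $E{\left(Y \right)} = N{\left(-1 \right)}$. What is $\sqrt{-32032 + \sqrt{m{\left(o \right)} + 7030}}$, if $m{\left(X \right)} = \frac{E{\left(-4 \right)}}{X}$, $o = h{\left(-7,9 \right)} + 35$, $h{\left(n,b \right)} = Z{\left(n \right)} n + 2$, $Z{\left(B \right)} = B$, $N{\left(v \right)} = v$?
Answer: $\frac{\sqrt{-236908672 + 86 \sqrt{51993794}}}{86} \approx 178.74 i$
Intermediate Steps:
$E{\left(Y \right)} = -1$
$h{\left(n,b \right)} = 2 + n^{2}$ ($h{\left(n,b \right)} = n n + 2 = n^{2} + 2 = 2 + n^{2}$)
$o = 86$ ($o = \left(2 + \left(-7\right)^{2}\right) + 35 = \left(2 + 49\right) + 35 = 51 + 35 = 86$)
$m{\left(X \right)} = - \frac{1}{X}$
$\sqrt{-32032 + \sqrt{m{\left(o \right)} + 7030}} = \sqrt{-32032 + \sqrt{- \frac{1}{86} + 7030}} = \sqrt{-32032 + \sqrt{\frac{604579}{86}}} = \sqrt{-32032 + \frac{\sqrt{51993794}}{86}}$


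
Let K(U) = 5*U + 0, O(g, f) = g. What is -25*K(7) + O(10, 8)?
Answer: -865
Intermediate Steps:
K(U) = 5*U
-25*K(7) + O(10, 8) = -125*7 + 10 = -25*35 + 10 = -875 + 10 = -865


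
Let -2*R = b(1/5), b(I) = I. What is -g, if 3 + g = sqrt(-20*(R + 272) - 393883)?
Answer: 3 - 3*I*sqrt(44369) ≈ 3.0 - 631.92*I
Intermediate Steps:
R = -1/10 (R = -1/2/5 = -1/2*1/5 = -1/10 ≈ -0.10000)
g = -3 + 3*I*sqrt(44369) (g = -3 + sqrt(-20*(-1/10 + 272) - 393883) = -3 + sqrt(-20*2719/10 - 393883) = -3 + sqrt(-5438 - 393883) = -3 + sqrt(-399321) = -3 + 3*I*sqrt(44369) ≈ -3.0 + 631.92*I)
-g = -(-3 + 3*I*sqrt(44369)) = 3 - 3*I*sqrt(44369)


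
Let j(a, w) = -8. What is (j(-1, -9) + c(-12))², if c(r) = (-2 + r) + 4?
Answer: 324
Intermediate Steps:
c(r) = 2 + r
(j(-1, -9) + c(-12))² = (-8 + (2 - 12))² = (-8 - 10)² = (-18)² = 324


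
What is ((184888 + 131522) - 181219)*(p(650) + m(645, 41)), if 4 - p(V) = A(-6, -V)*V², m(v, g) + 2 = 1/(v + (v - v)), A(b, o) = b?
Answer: 221047598856581/645 ≈ 3.4271e+11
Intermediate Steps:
m(v, g) = -2 + 1/v (m(v, g) = -2 + 1/(v + (v - v)) = -2 + 1/(v + 0) = -2 + 1/v)
p(V) = 4 + 6*V² (p(V) = 4 - (-6)*V² = 4 + 6*V²)
((184888 + 131522) - 181219)*(p(650) + m(645, 41)) = ((184888 + 131522) - 181219)*((4 + 6*650²) + (-2 + 1/645)) = (316410 - 181219)*((4 + 6*422500) + (-2 + 1/645)) = 135191*((4 + 2535000) - 1289/645) = 135191*(2535004 - 1289/645) = 135191*(1635076291/645) = 221047598856581/645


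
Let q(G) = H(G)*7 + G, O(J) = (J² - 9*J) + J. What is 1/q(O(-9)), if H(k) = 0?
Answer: 1/153 ≈ 0.0065359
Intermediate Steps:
O(J) = J² - 8*J
q(G) = G (q(G) = 0*7 + G = 0 + G = G)
1/q(O(-9)) = 1/(-9*(-8 - 9)) = 1/(-9*(-17)) = 1/153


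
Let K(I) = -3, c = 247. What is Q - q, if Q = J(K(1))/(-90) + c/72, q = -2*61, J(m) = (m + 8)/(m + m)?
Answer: 27095/216 ≈ 125.44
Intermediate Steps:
J(m) = (8 + m)/(2*m) (J(m) = (8 + m)/((2*m)) = (8 + m)*(1/(2*m)) = (8 + m)/(2*m))
q = -122
Q = 743/216 (Q = ((1/2)*(8 - 3)/(-3))/(-90) + 247/72 = ((1/2)*(-1/3)*5)*(-1/90) + 247*(1/72) = -5/6*(-1/90) + 247/72 = 1/108 + 247/72 = 743/216 ≈ 3.4398)
Q - q = 743/216 - 1*(-122) = 743/216 + 122 = 27095/216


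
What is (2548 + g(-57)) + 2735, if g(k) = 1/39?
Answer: 206038/39 ≈ 5283.0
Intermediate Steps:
g(k) = 1/39
(2548 + g(-57)) + 2735 = (2548 + 1/39) + 2735 = 99373/39 + 2735 = 206038/39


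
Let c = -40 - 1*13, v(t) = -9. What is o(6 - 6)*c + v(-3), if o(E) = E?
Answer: -9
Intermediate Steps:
c = -53 (c = -40 - 13 = -53)
o(6 - 6)*c + v(-3) = (6 - 6)*(-53) - 9 = 0*(-53) - 9 = 0 - 9 = -9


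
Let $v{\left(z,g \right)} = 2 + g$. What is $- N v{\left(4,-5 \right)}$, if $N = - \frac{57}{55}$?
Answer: $- \frac{171}{55} \approx -3.1091$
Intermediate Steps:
$N = - \frac{57}{55}$ ($N = \left(-57\right) \frac{1}{55} = - \frac{57}{55} \approx -1.0364$)
$- N v{\left(4,-5 \right)} = - \frac{\left(-57\right) \left(2 - 5\right)}{55} = - \frac{\left(-57\right) \left(-3\right)}{55} = \left(-1\right) \frac{171}{55} = - \frac{171}{55}$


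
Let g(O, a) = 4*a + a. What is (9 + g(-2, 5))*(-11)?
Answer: -374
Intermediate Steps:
g(O, a) = 5*a
(9 + g(-2, 5))*(-11) = (9 + 5*5)*(-11) = (9 + 25)*(-11) = 34*(-11) = -374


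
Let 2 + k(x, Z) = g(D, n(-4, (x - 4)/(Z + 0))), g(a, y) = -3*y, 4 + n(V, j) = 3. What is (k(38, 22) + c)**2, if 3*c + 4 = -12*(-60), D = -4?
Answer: 516961/9 ≈ 57440.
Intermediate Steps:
n(V, j) = -1 (n(V, j) = -4 + 3 = -1)
k(x, Z) = 1 (k(x, Z) = -2 - 3*(-1) = -2 + 3 = 1)
c = 716/3 (c = -4/3 + (-12*(-60))/3 = -4/3 + (1/3)*720 = -4/3 + 240 = 716/3 ≈ 238.67)
(k(38, 22) + c)**2 = (1 + 716/3)**2 = (719/3)**2 = 516961/9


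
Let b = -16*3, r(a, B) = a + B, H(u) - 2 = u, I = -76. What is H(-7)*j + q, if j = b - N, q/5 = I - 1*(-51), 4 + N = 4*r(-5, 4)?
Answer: 75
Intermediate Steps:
H(u) = 2 + u
r(a, B) = B + a
b = -48
N = -8 (N = -4 + 4*(4 - 5) = -4 + 4*(-1) = -4 - 4 = -8)
q = -125 (q = 5*(-76 - 1*(-51)) = 5*(-76 + 51) = 5*(-25) = -125)
j = -40 (j = -48 - 1*(-8) = -48 + 8 = -40)
H(-7)*j + q = (2 - 7)*(-40) - 125 = -5*(-40) - 125 = 200 - 125 = 75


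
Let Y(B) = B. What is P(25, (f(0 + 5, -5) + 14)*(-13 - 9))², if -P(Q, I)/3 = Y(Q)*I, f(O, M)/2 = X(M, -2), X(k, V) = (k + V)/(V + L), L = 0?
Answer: 1200622500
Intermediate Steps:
X(k, V) = (V + k)/V (X(k, V) = (k + V)/(V + 0) = (V + k)/V)
f(O, M) = 2 - M (f(O, M) = 2*((-2 + M)/(-2)) = 2*(-(-2 + M)/2) = 2*(1 - M/2) = 2 - M)
P(Q, I) = -3*I*Q (P(Q, I) = -3*Q*I = -3*I*Q)
P(25, (f(0 + 5, -5) + 14)*(-13 - 9))² = (-3*((2 - 1*(-5)) + 14)*(-13 - 9)*25)² = (-3*((2 + 5) + 14)*(-22)*25)² = (-3*(7 + 14)*(-22)*25)² = (-3*21*(-22)*25)² = (-3*(-462)*25)² = 34650² = 1200622500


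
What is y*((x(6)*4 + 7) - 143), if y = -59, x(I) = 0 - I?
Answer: 9440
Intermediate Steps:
x(I) = -I
y*((x(6)*4 + 7) - 143) = -59*((-1*6*4 + 7) - 143) = -59*((-6*4 + 7) - 143) = -59*((-24 + 7) - 143) = -59*(-17 - 143) = -59*(-160) = 9440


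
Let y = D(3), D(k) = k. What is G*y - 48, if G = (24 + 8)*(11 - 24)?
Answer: -1296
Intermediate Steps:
y = 3
G = -416 (G = 32*(-13) = -416)
G*y - 48 = -416*3 - 48 = -1248 - 48 = -1296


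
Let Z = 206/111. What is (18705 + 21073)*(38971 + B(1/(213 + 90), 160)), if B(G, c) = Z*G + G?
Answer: 52137500344880/33633 ≈ 1.5502e+9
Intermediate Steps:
Z = 206/111 (Z = 206*(1/111) = 206/111 ≈ 1.8559)
B(G, c) = 317*G/111 (B(G, c) = 206*G/111 + G = 317*G/111)
(18705 + 21073)*(38971 + B(1/(213 + 90), 160)) = (18705 + 21073)*(38971 + 317/(111*(213 + 90))) = 39778*(38971 + (317/111)/303) = 39778*(38971 + (317/111)*(1/303)) = 39778*(38971 + 317/33633) = 39778*(1310711960/33633) = 52137500344880/33633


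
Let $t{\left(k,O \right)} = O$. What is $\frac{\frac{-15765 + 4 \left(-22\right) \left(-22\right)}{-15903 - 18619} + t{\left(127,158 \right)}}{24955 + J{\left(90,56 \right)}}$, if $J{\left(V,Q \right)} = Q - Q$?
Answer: $\frac{1093661}{172299302} \approx 0.0063474$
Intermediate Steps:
$J{\left(V,Q \right)} = 0$
$\frac{\frac{-15765 + 4 \left(-22\right) \left(-22\right)}{-15903 - 18619} + t{\left(127,158 \right)}}{24955 + J{\left(90,56 \right)}} = \frac{\frac{-15765 + 4 \left(-22\right) \left(-22\right)}{-15903 - 18619} + 158}{24955 + 0} = \frac{\frac{-15765 - -1936}{-34522} + 158}{24955} = \left(\left(-15765 + 1936\right) \left(- \frac{1}{34522}\right) + 158\right) \frac{1}{24955} = \left(\left(-13829\right) \left(- \frac{1}{34522}\right) + 158\right) \frac{1}{24955} = \left(\frac{13829}{34522} + 158\right) \frac{1}{24955} = \frac{5468305}{34522} \cdot \frac{1}{24955} = \frac{1093661}{172299302}$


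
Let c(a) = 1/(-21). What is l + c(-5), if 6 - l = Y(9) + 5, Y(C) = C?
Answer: -169/21 ≈ -8.0476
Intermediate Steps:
c(a) = -1/21
l = -8 (l = 6 - (9 + 5) = 6 - 1*14 = 6 - 14 = -8)
l + c(-5) = -8 - 1/21 = -169/21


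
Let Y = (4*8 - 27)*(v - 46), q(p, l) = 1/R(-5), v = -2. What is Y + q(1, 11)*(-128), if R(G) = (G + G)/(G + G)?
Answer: -368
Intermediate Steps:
R(G) = 1 (R(G) = (2*G)/((2*G)) = (2*G)*(1/(2*G)) = 1)
q(p, l) = 1 (q(p, l) = 1/1 = 1)
Y = -240 (Y = (4*8 - 27)*(-2 - 46) = (32 - 27)*(-48) = 5*(-48) = -240)
Y + q(1, 11)*(-128) = -240 + 1*(-128) = -240 - 128 = -368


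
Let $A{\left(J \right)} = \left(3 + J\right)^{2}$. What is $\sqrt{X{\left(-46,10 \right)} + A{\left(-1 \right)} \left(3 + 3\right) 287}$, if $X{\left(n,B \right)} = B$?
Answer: $\sqrt{6898} \approx 83.054$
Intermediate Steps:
$\sqrt{X{\left(-46,10 \right)} + A{\left(-1 \right)} \left(3 + 3\right) 287} = \sqrt{10 + \left(3 - 1\right)^{2} \left(3 + 3\right) 287} = \sqrt{10 + 2^{2} \cdot 6 \cdot 287} = \sqrt{10 + 4 \cdot 6 \cdot 287} = \sqrt{10 + 24 \cdot 287} = \sqrt{10 + 6888} = \sqrt{6898}$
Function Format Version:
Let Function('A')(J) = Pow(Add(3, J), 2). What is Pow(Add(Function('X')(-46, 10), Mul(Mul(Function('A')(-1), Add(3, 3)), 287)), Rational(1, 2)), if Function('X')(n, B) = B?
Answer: Pow(6898, Rational(1, 2)) ≈ 83.054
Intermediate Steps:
Pow(Add(Function('X')(-46, 10), Mul(Mul(Function('A')(-1), Add(3, 3)), 287)), Rational(1, 2)) = Pow(Add(10, Mul(Mul(Pow(Add(3, -1), 2), Add(3, 3)), 287)), Rational(1, 2)) = Pow(Add(10, Mul(Mul(Pow(2, 2), 6), 287)), Rational(1, 2)) = Pow(Add(10, Mul(Mul(4, 6), 287)), Rational(1, 2)) = Pow(Add(10, Mul(24, 287)), Rational(1, 2)) = Pow(Add(10, 6888), Rational(1, 2)) = Pow(6898, Rational(1, 2))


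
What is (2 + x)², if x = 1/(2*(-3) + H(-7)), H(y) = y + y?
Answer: 1521/400 ≈ 3.8025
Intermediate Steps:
H(y) = 2*y
x = -1/20 (x = 1/(2*(-3) + 2*(-7)) = 1/(-6 - 14) = 1/(-20) = -1/20 ≈ -0.050000)
(2 + x)² = (2 - 1/20)² = (39/20)² = 1521/400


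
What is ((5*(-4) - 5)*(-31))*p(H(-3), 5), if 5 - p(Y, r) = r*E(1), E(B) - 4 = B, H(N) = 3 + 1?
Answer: -15500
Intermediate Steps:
H(N) = 4
E(B) = 4 + B
p(Y, r) = 5 - 5*r (p(Y, r) = 5 - r*(4 + 1) = 5 - r*5 = 5 - 5*r)
((5*(-4) - 5)*(-31))*p(H(-3), 5) = ((5*(-4) - 5)*(-31))*(5 - 5*5) = ((-20 - 5)*(-31))*(5 - 25) = -25*(-31)*(-20) = 775*(-20) = -15500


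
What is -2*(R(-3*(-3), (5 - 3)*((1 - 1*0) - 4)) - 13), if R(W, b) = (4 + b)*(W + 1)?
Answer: 66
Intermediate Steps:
R(W, b) = (1 + W)*(4 + b) (R(W, b) = (4 + b)*(1 + W) = (1 + W)*(4 + b))
-2*(R(-3*(-3), (5 - 3)*((1 - 1*0) - 4)) - 13) = -2*((4 + (5 - 3)*((1 - 1*0) - 4) + 4*(-3*(-3)) + (-3*(-3))*((5 - 3)*((1 - 1*0) - 4))) - 13) = -2*((4 + 2*((1 + 0) - 4) + 4*9 + 9*(2*((1 + 0) - 4))) - 13) = -2*((4 + 2*(1 - 4) + 36 + 9*(2*(1 - 4))) - 13) = -2*((4 + 2*(-3) + 36 + 9*(2*(-3))) - 13) = -2*((4 - 6 + 36 + 9*(-6)) - 13) = -2*((4 - 6 + 36 - 54) - 13) = -2*(-20 - 13) = -2*(-33) = 66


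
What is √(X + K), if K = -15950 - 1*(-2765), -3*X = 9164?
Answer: I*√146157/3 ≈ 127.43*I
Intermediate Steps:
X = -9164/3 (X = -⅓*9164 = -9164/3 ≈ -3054.7)
K = -13185 (K = -15950 + 2765 = -13185)
√(X + K) = √(-9164/3 - 13185) = √(-48719/3) = I*√146157/3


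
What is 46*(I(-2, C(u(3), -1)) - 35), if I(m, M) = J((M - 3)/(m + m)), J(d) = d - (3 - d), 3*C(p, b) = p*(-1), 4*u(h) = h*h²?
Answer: -6509/4 ≈ -1627.3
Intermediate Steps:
u(h) = h³/4 (u(h) = (h*h²)/4 = h³/4)
C(p, b) = -p/3 (C(p, b) = (p*(-1))/3 = (-p)/3 = -p/3)
J(d) = -3 + 2*d (J(d) = d + (-3 + d) = -3 + 2*d)
I(m, M) = -3 + (-3 + M)/m (I(m, M) = -3 + 2*((M - 3)/(m + m)) = -3 + 2*((-3 + M)/((2*m))) = -3 + 2*((-3 + M)*(1/(2*m))) = -3 + 2*((-3 + M)/(2*m)) = -3 + (-3 + M)/m)
46*(I(-2, C(u(3), -1)) - 35) = 46*((-3 - 3³/12 - 3*(-2))/(-2) - 35) = 46*(-(-3 - 27/12 + 6)/2 - 35) = 46*(-(-3 - ⅓*27/4 + 6)/2 - 35) = 46*(-(-3 - 9/4 + 6)/2 - 35) = 46*(-½*¾ - 35) = 46*(-3/8 - 35) = 46*(-283/8) = -6509/4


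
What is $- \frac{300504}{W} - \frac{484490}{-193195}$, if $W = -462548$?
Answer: $\frac{14107787540}{4468098043} \approx 3.1574$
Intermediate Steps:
$- \frac{300504}{W} - \frac{484490}{-193195} = - \frac{300504}{-462548} - \frac{484490}{-193195} = \left(-300504\right) \left(- \frac{1}{462548}\right) - - \frac{96898}{38639} = \frac{75126}{115637} + \frac{96898}{38639} = \frac{14107787540}{4468098043}$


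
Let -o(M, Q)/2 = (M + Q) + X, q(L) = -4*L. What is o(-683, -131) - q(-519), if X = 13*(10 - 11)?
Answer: -422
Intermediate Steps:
X = -13 (X = 13*(-1) = -13)
o(M, Q) = 26 - 2*M - 2*Q (o(M, Q) = -2*((M + Q) - 13) = -2*(-13 + M + Q) = 26 - 2*M - 2*Q)
o(-683, -131) - q(-519) = (26 - 2*(-683) - 2*(-131)) - (-4)*(-519) = (26 + 1366 + 262) - 1*2076 = 1654 - 2076 = -422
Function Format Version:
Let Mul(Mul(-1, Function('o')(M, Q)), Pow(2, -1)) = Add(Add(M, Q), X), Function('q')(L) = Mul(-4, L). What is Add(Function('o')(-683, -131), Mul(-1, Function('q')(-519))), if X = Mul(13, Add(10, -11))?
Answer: -422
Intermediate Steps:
X = -13 (X = Mul(13, -1) = -13)
Function('o')(M, Q) = Add(26, Mul(-2, M), Mul(-2, Q)) (Function('o')(M, Q) = Mul(-2, Add(Add(M, Q), -13)) = Mul(-2, Add(-13, M, Q)) = Add(26, Mul(-2, M), Mul(-2, Q)))
Add(Function('o')(-683, -131), Mul(-1, Function('q')(-519))) = Add(Add(26, Mul(-2, -683), Mul(-2, -131)), Mul(-1, Mul(-4, -519))) = Add(Add(26, 1366, 262), Mul(-1, 2076)) = Add(1654, -2076) = -422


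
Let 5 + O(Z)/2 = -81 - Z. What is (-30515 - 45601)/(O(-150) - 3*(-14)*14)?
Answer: -19029/179 ≈ -106.31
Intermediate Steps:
O(Z) = -172 - 2*Z (O(Z) = -10 + 2*(-81 - Z) = -10 + (-162 - 2*Z) = -172 - 2*Z)
(-30515 - 45601)/(O(-150) - 3*(-14)*14) = (-30515 - 45601)/((-172 - 2*(-150)) - 3*(-14)*14) = -76116/((-172 + 300) + 42*14) = -76116/(128 + 588) = -76116/716 = -76116*1/716 = -19029/179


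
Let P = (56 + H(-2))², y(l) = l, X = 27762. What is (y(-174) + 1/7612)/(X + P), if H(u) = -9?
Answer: -77911/13419956 ≈ -0.0058056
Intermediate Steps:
P = 2209 (P = (56 - 9)² = 47² = 2209)
(y(-174) + 1/7612)/(X + P) = (-174 + 1/7612)/(27762 + 2209) = (-174 + 1/7612)/29971 = -1324487/7612*1/29971 = -77911/13419956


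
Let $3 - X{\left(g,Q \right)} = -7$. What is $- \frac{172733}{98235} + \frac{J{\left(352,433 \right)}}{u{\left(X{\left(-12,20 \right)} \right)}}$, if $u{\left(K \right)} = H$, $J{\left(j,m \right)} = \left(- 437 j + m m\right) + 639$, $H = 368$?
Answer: $\frac{206642981}{2259405} \approx 91.459$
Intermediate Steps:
$X{\left(g,Q \right)} = 10$ ($X{\left(g,Q \right)} = 3 - -7 = 3 + 7 = 10$)
$J{\left(j,m \right)} = 639 + m^{2} - 437 j$ ($J{\left(j,m \right)} = \left(- 437 j + m^{2}\right) + 639 = \left(m^{2} - 437 j\right) + 639 = 639 + m^{2} - 437 j$)
$u{\left(K \right)} = 368$
$- \frac{172733}{98235} + \frac{J{\left(352,433 \right)}}{u{\left(X{\left(-12,20 \right)} \right)}} = - \frac{172733}{98235} + \frac{639 + 433^{2} - 153824}{368} = \left(-172733\right) \frac{1}{98235} + \left(639 + 187489 - 153824\right) \frac{1}{368} = - \frac{172733}{98235} + 34304 \cdot \frac{1}{368} = - \frac{172733}{98235} + \frac{2144}{23} = \frac{206642981}{2259405}$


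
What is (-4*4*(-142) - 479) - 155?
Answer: 1638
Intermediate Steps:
(-4*4*(-142) - 479) - 155 = (-16*(-142) - 479) - 155 = (2272 - 479) - 155 = 1793 - 155 = 1638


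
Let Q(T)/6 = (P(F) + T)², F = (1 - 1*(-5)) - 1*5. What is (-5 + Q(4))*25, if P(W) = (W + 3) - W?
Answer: 7225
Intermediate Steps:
F = 1 (F = (1 + 5) - 5 = 6 - 5 = 1)
P(W) = 3 (P(W) = (3 + W) - W = 3)
Q(T) = 6*(3 + T)²
(-5 + Q(4))*25 = (-5 + 6*(3 + 4)²)*25 = (-5 + 6*7²)*25 = (-5 + 6*49)*25 = (-5 + 294)*25 = 289*25 = 7225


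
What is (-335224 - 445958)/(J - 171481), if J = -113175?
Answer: 390591/142328 ≈ 2.7443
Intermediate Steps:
(-335224 - 445958)/(J - 171481) = (-335224 - 445958)/(-113175 - 171481) = -781182/(-284656) = -781182*(-1/284656) = 390591/142328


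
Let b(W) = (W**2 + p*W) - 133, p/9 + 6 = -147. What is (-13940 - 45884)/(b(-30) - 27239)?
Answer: -29912/7419 ≈ -4.0318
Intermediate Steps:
p = -1377 (p = -54 + 9*(-147) = -54 - 1323 = -1377)
b(W) = -133 + W**2 - 1377*W (b(W) = (W**2 - 1377*W) - 133 = -133 + W**2 - 1377*W)
(-13940 - 45884)/(b(-30) - 27239) = (-13940 - 45884)/((-133 + (-30)**2 - 1377*(-30)) - 27239) = -59824/((-133 + 900 + 41310) - 27239) = -59824/(42077 - 27239) = -59824/14838 = -59824*1/14838 = -29912/7419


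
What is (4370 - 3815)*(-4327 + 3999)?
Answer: -182040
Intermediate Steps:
(4370 - 3815)*(-4327 + 3999) = 555*(-328) = -182040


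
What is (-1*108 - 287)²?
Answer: 156025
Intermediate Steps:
(-1*108 - 287)² = (-108 - 287)² = (-395)² = 156025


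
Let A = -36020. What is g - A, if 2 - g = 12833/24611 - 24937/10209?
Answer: 9051143457788/251253699 ≈ 36024.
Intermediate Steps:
g = 985219808/251253699 (g = 2 - (12833/24611 - 24937/10209) = 2 - 1*(-482712410/251253699) = 2 + 482712410/251253699 = 985219808/251253699 ≈ 3.9212)
g - A = 985219808/251253699 - 1*(-36020) = 985219808/251253699 + 36020 = 9051143457788/251253699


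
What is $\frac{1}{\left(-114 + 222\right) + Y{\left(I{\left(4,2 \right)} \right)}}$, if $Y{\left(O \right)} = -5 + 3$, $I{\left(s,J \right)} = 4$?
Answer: $\frac{1}{106} \approx 0.009434$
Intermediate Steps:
$Y{\left(O \right)} = -2$
$\frac{1}{\left(-114 + 222\right) + Y{\left(I{\left(4,2 \right)} \right)}} = \frac{1}{\left(-114 + 222\right) - 2} = \frac{1}{108 - 2} = \frac{1}{106}$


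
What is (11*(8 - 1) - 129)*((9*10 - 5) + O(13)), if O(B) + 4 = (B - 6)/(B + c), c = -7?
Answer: -12818/3 ≈ -4272.7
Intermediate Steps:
O(B) = -4 + (-6 + B)/(-7 + B) (O(B) = -4 + (B - 6)/(B - 7) = -4 + (-6 + B)/(-7 + B))
(11*(8 - 1) - 129)*((9*10 - 5) + O(13)) = (11*(8 - 1) - 129)*((9*10 - 5) + (22 - 3*13)/(-7 + 13)) = (11*7 - 129)*((90 - 5) + (22 - 39)/6) = (77 - 129)*(85 + (⅙)*(-17)) = -52*(85 - 17/6) = -52*493/6 = -12818/3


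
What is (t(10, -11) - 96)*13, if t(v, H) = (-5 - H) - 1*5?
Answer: -1235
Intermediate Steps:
t(v, H) = -10 - H (t(v, H) = (-5 - H) - 5 = -10 - H)
(t(10, -11) - 96)*13 = ((-10 - 1*(-11)) - 96)*13 = ((-10 + 11) - 96)*13 = (1 - 96)*13 = -95*13 = -1235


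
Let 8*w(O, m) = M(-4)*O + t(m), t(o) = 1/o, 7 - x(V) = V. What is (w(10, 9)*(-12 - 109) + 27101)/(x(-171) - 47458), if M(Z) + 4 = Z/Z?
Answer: -1983821/3404160 ≈ -0.58276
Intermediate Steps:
x(V) = 7 - V
M(Z) = -3 (M(Z) = -4 + Z/Z = -4 + 1 = -3)
w(O, m) = -3*O/8 + 1/(8*m) (w(O, m) = (-3*O + 1/m)/8 = (1/m - 3*O)/8 = -3*O/8 + 1/(8*m))
(w(10, 9)*(-12 - 109) + 27101)/(x(-171) - 47458) = (((⅛)*(1 - 3*10*9)/9)*(-12 - 109) + 27101)/((7 - 1*(-171)) - 47458) = (((⅛)*(⅑)*(1 - 270))*(-121) + 27101)/((7 + 171) - 47458) = (((⅛)*(⅑)*(-269))*(-121) + 27101)/(178 - 47458) = (-269/72*(-121) + 27101)/(-47280) = (32549/72 + 27101)*(-1/47280) = (1983821/72)*(-1/47280) = -1983821/3404160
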